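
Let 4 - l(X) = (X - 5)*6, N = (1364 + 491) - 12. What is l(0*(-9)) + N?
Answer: 1877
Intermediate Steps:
N = 1843 (N = 1855 - 12 = 1843)
l(X) = 34 - 6*X (l(X) = 4 - (X - 5)*6 = 4 - (-5 + X)*6 = 4 - (-30 + 6*X) = 4 + (30 - 6*X) = 34 - 6*X)
l(0*(-9)) + N = (34 - 0*(-9)) + 1843 = (34 - 6*0) + 1843 = (34 + 0) + 1843 = 34 + 1843 = 1877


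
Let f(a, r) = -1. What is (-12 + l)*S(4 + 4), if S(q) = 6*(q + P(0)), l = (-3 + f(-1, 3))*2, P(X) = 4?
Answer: -1440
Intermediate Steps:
l = -8 (l = (-3 - 1)*2 = -4*2 = -8)
S(q) = 24 + 6*q (S(q) = 6*(q + 4) = 6*(4 + q) = 24 + 6*q)
(-12 + l)*S(4 + 4) = (-12 - 8)*(24 + 6*(4 + 4)) = -20*(24 + 6*8) = -20*(24 + 48) = -20*72 = -1440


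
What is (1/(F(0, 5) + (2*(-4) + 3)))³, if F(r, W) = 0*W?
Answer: -1/125 ≈ -0.0080000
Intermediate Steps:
F(r, W) = 0
(1/(F(0, 5) + (2*(-4) + 3)))³ = (1/(0 + (2*(-4) + 3)))³ = (1/(0 + (-8 + 3)))³ = (1/(0 - 5))³ = (1/(-5))³ = (-⅕)³ = -1/125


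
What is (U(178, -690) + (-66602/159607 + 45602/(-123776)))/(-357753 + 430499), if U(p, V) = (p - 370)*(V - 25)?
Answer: 1356010859372697/718567384631936 ≈ 1.8871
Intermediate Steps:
U(p, V) = (-370 + p)*(-25 + V)
(U(178, -690) + (-66602/159607 + 45602/(-123776)))/(-357753 + 430499) = ((9250 - 370*(-690) - 25*178 - 690*178) + (-66602/159607 + 45602/(-123776)))/(-357753 + 430499) = ((9250 + 255300 - 4450 - 122820) + (-66602*1/159607 + 45602*(-1/123776)))/72746 = (137280 + (-66602/159607 - 22801/61888))*(1/72746) = (137280 - 7761063783/9877758016)*(1/72746) = (1356010859372697/9877758016)*(1/72746) = 1356010859372697/718567384631936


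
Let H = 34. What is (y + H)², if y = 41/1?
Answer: 5625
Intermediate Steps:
y = 41 (y = 41*1 = 41)
(y + H)² = (41 + 34)² = 75² = 5625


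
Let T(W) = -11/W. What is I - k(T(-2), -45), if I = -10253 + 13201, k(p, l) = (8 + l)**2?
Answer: 1579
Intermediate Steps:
I = 2948
I - k(T(-2), -45) = 2948 - (8 - 45)**2 = 2948 - 1*(-37)**2 = 2948 - 1*1369 = 2948 - 1369 = 1579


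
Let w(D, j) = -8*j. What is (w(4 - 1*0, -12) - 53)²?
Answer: 1849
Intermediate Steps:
(w(4 - 1*0, -12) - 53)² = (-8*(-12) - 53)² = (96 - 53)² = 43² = 1849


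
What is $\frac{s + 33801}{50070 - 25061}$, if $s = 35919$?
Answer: $\frac{69720}{25009} \approx 2.7878$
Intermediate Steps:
$\frac{s + 33801}{50070 - 25061} = \frac{35919 + 33801}{50070 - 25061} = \frac{69720}{25009}$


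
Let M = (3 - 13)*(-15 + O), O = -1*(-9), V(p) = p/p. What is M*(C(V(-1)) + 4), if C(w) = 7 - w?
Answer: 600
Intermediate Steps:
V(p) = 1
O = 9
M = 60 (M = (3 - 13)*(-15 + 9) = -10*(-6) = 60)
M*(C(V(-1)) + 4) = 60*((7 - 1*1) + 4) = 60*((7 - 1) + 4) = 60*(6 + 4) = 60*10 = 600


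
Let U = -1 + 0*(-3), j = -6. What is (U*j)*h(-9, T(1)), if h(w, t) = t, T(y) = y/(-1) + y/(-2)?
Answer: -9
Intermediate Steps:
T(y) = -3*y/2 (T(y) = y*(-1) + y*(-½) = -y - y/2 = -3*y/2)
U = -1 (U = -1 + 0 = -1)
(U*j)*h(-9, T(1)) = (-1*(-6))*(-3/2*1) = 6*(-3/2) = -9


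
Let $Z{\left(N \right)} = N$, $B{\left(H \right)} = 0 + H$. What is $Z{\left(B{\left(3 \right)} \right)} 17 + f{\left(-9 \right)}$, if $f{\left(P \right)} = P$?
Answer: $42$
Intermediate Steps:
$B{\left(H \right)} = H$
$Z{\left(B{\left(3 \right)} \right)} 17 + f{\left(-9 \right)} = 3 \cdot 17 - 9 = 51 - 9 = 42$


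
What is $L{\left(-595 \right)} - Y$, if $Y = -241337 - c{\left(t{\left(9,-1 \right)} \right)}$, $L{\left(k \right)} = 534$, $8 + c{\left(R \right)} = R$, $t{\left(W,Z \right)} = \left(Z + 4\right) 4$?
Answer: $241875$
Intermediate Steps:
$t{\left(W,Z \right)} = 16 + 4 Z$ ($t{\left(W,Z \right)} = \left(4 + Z\right) 4 = 16 + 4 Z$)
$c{\left(R \right)} = -8 + R$
$Y = -241341$ ($Y = -241337 - \left(-8 + \left(16 + 4 \left(-1\right)\right)\right) = -241337 - \left(-8 + \left(16 - 4\right)\right) = -241337 - \left(-8 + 12\right) = -241337 - 4 = -241341$)
$L{\left(-595 \right)} - Y = 534 - -241341 = 534 + 241341 = 241875$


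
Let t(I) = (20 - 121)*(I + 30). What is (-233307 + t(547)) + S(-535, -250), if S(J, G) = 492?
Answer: -291092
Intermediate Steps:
t(I) = -3030 - 101*I (t(I) = -101*(30 + I) = -3030 - 101*I)
(-233307 + t(547)) + S(-535, -250) = (-233307 + (-3030 - 101*547)) + 492 = (-233307 + (-3030 - 55247)) + 492 = (-233307 - 58277) + 492 = -291584 + 492 = -291092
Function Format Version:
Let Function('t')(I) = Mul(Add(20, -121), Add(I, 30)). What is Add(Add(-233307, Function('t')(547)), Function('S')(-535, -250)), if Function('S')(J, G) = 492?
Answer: -291092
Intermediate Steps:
Function('t')(I) = Add(-3030, Mul(-101, I)) (Function('t')(I) = Mul(-101, Add(30, I)) = Add(-3030, Mul(-101, I)))
Add(Add(-233307, Function('t')(547)), Function('S')(-535, -250)) = Add(Add(-233307, Add(-3030, Mul(-101, 547))), 492) = Add(Add(-233307, Add(-3030, -55247)), 492) = Add(Add(-233307, -58277), 492) = Add(-291584, 492) = -291092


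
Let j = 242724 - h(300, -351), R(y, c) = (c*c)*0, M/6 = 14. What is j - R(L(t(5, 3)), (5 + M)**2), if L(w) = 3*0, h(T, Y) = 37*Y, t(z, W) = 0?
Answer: 255711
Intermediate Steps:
M = 84 (M = 6*14 = 84)
L(w) = 0
R(y, c) = 0 (R(y, c) = c**2*0 = 0)
j = 255711 (j = 242724 - 37*(-351) = 242724 - 1*(-12987) = 242724 + 12987 = 255711)
j - R(L(t(5, 3)), (5 + M)**2) = 255711 - 1*0 = 255711 + 0 = 255711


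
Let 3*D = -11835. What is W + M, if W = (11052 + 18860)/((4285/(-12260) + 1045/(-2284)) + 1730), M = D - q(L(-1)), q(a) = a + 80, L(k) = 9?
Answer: -2431138088462/605257307 ≈ -4016.7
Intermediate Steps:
q(a) = 80 + a
D = -3945 (D = (1/3)*(-11835) = -3945)
M = -4034 (M = -3945 - (80 + 9) = -3945 - 1*89 = -3945 - 89 = -4034)
W = 10469887976/605257307 (W = 29912/((4285*(-1/12260) + 1045*(-1/2284)) + 1730) = 29912/((-857/2452 - 1045/2284) + 1730) = 29912/(-282483/350023 + 1730) = 29912/(605257307/350023) = 29912*(350023/605257307) = 10469887976/605257307 ≈ 17.298)
W + M = 10469887976/605257307 - 4034 = -2431138088462/605257307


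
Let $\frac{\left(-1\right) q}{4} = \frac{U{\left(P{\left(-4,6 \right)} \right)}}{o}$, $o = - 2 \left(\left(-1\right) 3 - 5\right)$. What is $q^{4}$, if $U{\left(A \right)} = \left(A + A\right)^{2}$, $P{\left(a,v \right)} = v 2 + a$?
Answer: $16777216$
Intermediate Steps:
$o = 16$ ($o = - 2 \left(-3 - 5\right) = \left(-2\right) \left(-8\right) = 16$)
$P{\left(a,v \right)} = a + 2 v$ ($P{\left(a,v \right)} = 2 v + a = a + 2 v$)
$U{\left(A \right)} = 4 A^{2}$ ($U{\left(A \right)} = \left(2 A\right)^{2} = 4 A^{2}$)
$q = -64$ ($q = - 4 \frac{4 \left(-4 + 2 \cdot 6\right)^{2}}{16} = - 4 \cdot 4 \left(-4 + 12\right)^{2} \cdot \frac{1}{16} = - 4 \cdot 4 \cdot 8^{2} \cdot \frac{1}{16} = - 4 \cdot 4 \cdot 64 \cdot \frac{1}{16} = - 4 \cdot 256 \cdot \frac{1}{16} = \left(-4\right) 16 = -64$)
$q^{4} = \left(-64\right)^{4} = 16777216$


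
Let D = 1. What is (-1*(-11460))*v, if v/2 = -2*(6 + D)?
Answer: -320880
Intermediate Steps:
v = -28 (v = 2*(-2*(6 + 1)) = 2*(-2*7) = 2*(-14) = -28)
(-1*(-11460))*v = -1*(-11460)*(-28) = 11460*(-28) = -320880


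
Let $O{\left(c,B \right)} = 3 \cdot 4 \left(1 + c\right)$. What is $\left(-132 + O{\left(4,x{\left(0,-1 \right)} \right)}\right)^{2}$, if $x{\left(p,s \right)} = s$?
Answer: $5184$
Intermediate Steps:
$O{\left(c,B \right)} = 12 + 12 c$ ($O{\left(c,B \right)} = 12 \left(1 + c\right) = 12 + 12 c$)
$\left(-132 + O{\left(4,x{\left(0,-1 \right)} \right)}\right)^{2} = \left(-132 + \left(12 + 12 \cdot 4\right)\right)^{2} = \left(-132 + \left(12 + 48\right)\right)^{2} = \left(-132 + 60\right)^{2} = \left(-72\right)^{2} = 5184$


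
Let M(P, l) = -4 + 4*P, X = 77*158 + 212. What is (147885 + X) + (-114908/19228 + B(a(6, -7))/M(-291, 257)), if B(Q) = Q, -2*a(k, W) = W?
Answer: 78241323785/488224 ≈ 1.6026e+5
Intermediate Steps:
X = 12378 (X = 12166 + 212 = 12378)
a(k, W) = -W/2
(147885 + X) + (-114908/19228 + B(a(6, -7))/M(-291, 257)) = (147885 + 12378) + (-114908/19228 + (-½*(-7))/(-4 + 4*(-291))) = 160263 + (-114908*1/19228 + 7/(2*(-4 - 1164))) = 160263 + (-1249/209 + (7/2)/(-1168)) = 160263 + (-1249/209 + (7/2)*(-1/1168)) = 160263 + (-1249/209 - 7/2336) = 160263 - 2919127/488224 = 78241323785/488224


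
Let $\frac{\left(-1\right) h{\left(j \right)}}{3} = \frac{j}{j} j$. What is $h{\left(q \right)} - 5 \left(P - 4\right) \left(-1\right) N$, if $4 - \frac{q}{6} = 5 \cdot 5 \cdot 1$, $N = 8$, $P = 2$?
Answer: $-30240$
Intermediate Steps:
$q = -126$ ($q = 24 - 6 \cdot 5 \cdot 5 \cdot 1 = 24 - 6 \cdot 25 \cdot 1 = 24 - 150 = -126$)
$h{\left(j \right)} = - 3 j$ ($h{\left(j \right)} = - 3 \frac{j}{j} j = - 3 \cdot 1 j = - 3 j$)
$h{\left(q \right)} - 5 \left(P - 4\right) \left(-1\right) N = \left(-3\right) \left(-126\right) - 5 \left(2 - 4\right) \left(-1\right) 8 = 378 - 5 \left(\left(-2\right) \left(-1\right)\right) 8 = 378 \left(-5\right) 2 \cdot 8 = 378 \left(\left(-10\right) 8\right) = 378 \left(-80\right) = -30240$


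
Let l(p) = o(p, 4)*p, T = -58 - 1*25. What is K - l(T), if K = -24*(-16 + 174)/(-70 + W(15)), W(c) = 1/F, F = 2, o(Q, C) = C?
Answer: 53732/139 ≈ 386.56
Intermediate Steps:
T = -83 (T = -58 - 25 = -83)
W(c) = ½ (W(c) = 1/2 = ½)
K = 7584/139 (K = -24*(-16 + 174)/(-70 + ½) = -3792/(-139/2) = -3792*(-2)/139 = -24*(-316/139) = 7584/139 ≈ 54.561)
l(p) = 4*p
K - l(T) = 7584/139 - 4*(-83) = 7584/139 - 1*(-332) = 7584/139 + 332 = 53732/139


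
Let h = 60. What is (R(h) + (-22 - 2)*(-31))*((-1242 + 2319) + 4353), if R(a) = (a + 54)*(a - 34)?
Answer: 20134440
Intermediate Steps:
R(a) = (-34 + a)*(54 + a) (R(a) = (54 + a)*(-34 + a) = (-34 + a)*(54 + a))
(R(h) + (-22 - 2)*(-31))*((-1242 + 2319) + 4353) = ((-1836 + 60² + 20*60) + (-22 - 2)*(-31))*((-1242 + 2319) + 4353) = ((-1836 + 3600 + 1200) - 24*(-31))*(1077 + 4353) = (2964 + 744)*5430 = 3708*5430 = 20134440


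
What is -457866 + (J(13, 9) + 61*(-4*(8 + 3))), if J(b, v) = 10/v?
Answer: -4144940/9 ≈ -4.6055e+5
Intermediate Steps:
-457866 + (J(13, 9) + 61*(-4*(8 + 3))) = -457866 + (10/9 + 61*(-4*(8 + 3))) = -457866 + (10*(⅑) + 61*(-4*11)) = -457866 + (10/9 + 61*(-44)) = -457866 + (10/9 - 2684) = -457866 - 24146/9 = -4144940/9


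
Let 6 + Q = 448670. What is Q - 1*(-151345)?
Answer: 600009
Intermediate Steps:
Q = 448664 (Q = -6 + 448670 = 448664)
Q - 1*(-151345) = 448664 - 1*(-151345) = 448664 + 151345 = 600009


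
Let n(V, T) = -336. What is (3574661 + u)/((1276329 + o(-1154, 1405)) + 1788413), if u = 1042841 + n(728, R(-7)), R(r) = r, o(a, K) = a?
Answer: 2308583/1531794 ≈ 1.5071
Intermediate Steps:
u = 1042505 (u = 1042841 - 336 = 1042505)
(3574661 + u)/((1276329 + o(-1154, 1405)) + 1788413) = (3574661 + 1042505)/((1276329 - 1154) + 1788413) = 4617166/(1275175 + 1788413) = 4617166/3063588 = 4617166*(1/3063588) = 2308583/1531794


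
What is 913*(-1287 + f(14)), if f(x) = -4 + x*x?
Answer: -999735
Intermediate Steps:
f(x) = -4 + x²
913*(-1287 + f(14)) = 913*(-1287 + (-4 + 14²)) = 913*(-1287 + (-4 + 196)) = 913*(-1287 + 192) = 913*(-1095) = -999735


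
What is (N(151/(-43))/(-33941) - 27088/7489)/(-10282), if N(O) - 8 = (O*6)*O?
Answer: 850547234207/2416200552806641 ≈ 0.00035202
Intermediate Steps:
N(O) = 8 + 6*O² (N(O) = 8 + (O*6)*O = 8 + (6*O)*O = 8 + 6*O²)
(N(151/(-43))/(-33941) - 27088/7489)/(-10282) = ((8 + 6*(151/(-43))²)/(-33941) - 27088/7489)/(-10282) = ((8 + 6*(151*(-1/43))²)*(-1/33941) - 27088*1/7489)*(-1/10282) = ((8 + 6*(-151/43)²)*(-1/33941) - 27088/7489)*(-1/10282) = ((8 + 6*(22801/1849))*(-1/33941) - 27088/7489)*(-1/10282) = ((8 + 136806/1849)*(-1/33941) - 27088/7489)*(-1/10282) = ((151598/1849)*(-1/33941) - 27088/7489)*(-1/10282) = (-151598/62756909 - 27088/7489)*(-1/10282) = -1701094468414/469986491501*(-1/10282) = 850547234207/2416200552806641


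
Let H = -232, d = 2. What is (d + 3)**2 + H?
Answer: -207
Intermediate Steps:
(d + 3)**2 + H = (2 + 3)**2 - 232 = 5**2 - 232 = 25 - 232 = -207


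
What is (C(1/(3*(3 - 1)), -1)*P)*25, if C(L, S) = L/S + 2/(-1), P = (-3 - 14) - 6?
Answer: 7475/6 ≈ 1245.8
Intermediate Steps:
P = -23 (P = -17 - 6 = -23)
C(L, S) = -2 + L/S (C(L, S) = L/S + 2*(-1) = L/S - 2 = -2 + L/S)
(C(1/(3*(3 - 1)), -1)*P)*25 = ((-2 + (1/(3*(3 - 1)))/(-1))*(-23))*25 = ((-2 + (1/(3*2))*(-1))*(-23))*25 = ((-2 + (1/6)*(-1))*(-23))*25 = ((-2 + (1*(⅙))*(-1))*(-23))*25 = ((-2 + (⅙)*(-1))*(-23))*25 = ((-2 - ⅙)*(-23))*25 = -13/6*(-23)*25 = (299/6)*25 = 7475/6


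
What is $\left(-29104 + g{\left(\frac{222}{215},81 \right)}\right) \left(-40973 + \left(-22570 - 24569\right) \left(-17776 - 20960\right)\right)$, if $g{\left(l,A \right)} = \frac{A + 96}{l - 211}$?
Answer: $- \frac{2399059779401000837}{45143} \approx -5.3144 \cdot 10^{13}$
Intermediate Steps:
$g{\left(l,A \right)} = \frac{96 + A}{-211 + l}$
$\left(-29104 + g{\left(\frac{222}{215},81 \right)}\right) \left(-40973 + \left(-22570 - 24569\right) \left(-17776 - 20960\right)\right) = \left(-29104 + \frac{96 + 81}{-211 + \frac{222}{215}}\right) \left(-40973 + \left(-22570 - 24569\right) \left(-17776 - 20960\right)\right) = \left(-29104 + \frac{1}{-211 + 222 \cdot \frac{1}{215}} \cdot 177\right) \left(-40973 - -1825976304\right) = \left(-29104 + \frac{1}{-211 + \frac{222}{215}} \cdot 177\right) \left(-40973 + 1825976304\right) = \left(-29104 + \frac{1}{- \frac{45143}{215}} \cdot 177\right) 1825935331 = \left(-29104 - \frac{38055}{45143}\right) 1825935331 = \left(- \frac{1313879927}{45143}\right) 1825935331 = - \frac{2399059779401000837}{45143}$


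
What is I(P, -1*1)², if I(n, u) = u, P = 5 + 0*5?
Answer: 1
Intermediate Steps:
P = 5 (P = 5 + 0 = 5)
I(P, -1*1)² = (-1*1)² = (-1)² = 1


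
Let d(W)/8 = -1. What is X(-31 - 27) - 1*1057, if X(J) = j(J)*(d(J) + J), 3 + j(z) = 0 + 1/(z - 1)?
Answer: -50615/59 ≈ -857.88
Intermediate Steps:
d(W) = -8 (d(W) = 8*(-1) = -8)
j(z) = -3 + 1/(-1 + z) (j(z) = -3 + (0 + 1/(z - 1)) = -3 + (0 + 1/(-1 + z)) = -3 + 1/(-1 + z))
X(J) = (-8 + J)*(4 - 3*J)/(-1 + J) (X(J) = ((4 - 3*J)/(-1 + J))*(-8 + J) = (-8 + J)*(4 - 3*J)/(-1 + J))
X(-31 - 27) - 1*1057 = -(-8 + (-31 - 27))*(-4 + 3*(-31 - 27))/(-1 + (-31 - 27)) - 1*1057 = -(-8 - 58)*(-4 + 3*(-58))/(-1 - 58) - 1057 = -1*(-66)*(-4 - 174)/(-59) - 1057 = -1*(-1/59)*(-66)*(-178) - 1057 = 11748/59 - 1057 = -50615/59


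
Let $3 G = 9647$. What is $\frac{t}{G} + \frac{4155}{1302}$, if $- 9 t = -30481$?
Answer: $\frac{4846549}{1141854} \approx 4.2445$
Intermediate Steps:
$G = \frac{9647}{3}$ ($G = \frac{1}{3} \cdot 9647 = \frac{9647}{3} \approx 3215.7$)
$t = \frac{30481}{9}$ ($t = \left(- \frac{1}{9}\right) \left(-30481\right) = \frac{30481}{9} \approx 3386.8$)
$\frac{t}{G} + \frac{4155}{1302} = \frac{30481}{9 \cdot \frac{9647}{3}} + \frac{4155}{1302} = \frac{30481}{9} \cdot \frac{3}{9647} + 4155 \cdot \frac{1}{1302} = \frac{2771}{2631} + \frac{1385}{434} = \frac{4846549}{1141854}$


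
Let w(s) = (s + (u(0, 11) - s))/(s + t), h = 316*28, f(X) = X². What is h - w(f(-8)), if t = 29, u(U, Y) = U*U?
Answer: 8848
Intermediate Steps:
h = 8848
u(U, Y) = U²
w(s) = 0 (w(s) = (s + (0² - s))/(s + 29) = (s + (0 - s))/(29 + s) = (s - s)/(29 + s) = 0/(29 + s) = 0)
h - w(f(-8)) = 8848 - 1*0 = 8848 + 0 = 8848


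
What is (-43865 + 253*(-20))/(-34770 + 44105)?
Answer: -9785/1867 ≈ -5.2410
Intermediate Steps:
(-43865 + 253*(-20))/(-34770 + 44105) = (-43865 - 5060)/9335 = -48925*1/9335 = -9785/1867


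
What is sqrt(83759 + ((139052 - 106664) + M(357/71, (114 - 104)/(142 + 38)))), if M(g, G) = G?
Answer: sqrt(4181294)/6 ≈ 340.80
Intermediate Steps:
sqrt(83759 + ((139052 - 106664) + M(357/71, (114 - 104)/(142 + 38)))) = sqrt(83759 + ((139052 - 106664) + (114 - 104)/(142 + 38))) = sqrt(83759 + (32388 + 10/180)) = sqrt(83759 + (32388 + 10*(1/180))) = sqrt(83759 + (32388 + 1/18)) = sqrt(83759 + 582985/18) = sqrt(2090647/18) = sqrt(4181294)/6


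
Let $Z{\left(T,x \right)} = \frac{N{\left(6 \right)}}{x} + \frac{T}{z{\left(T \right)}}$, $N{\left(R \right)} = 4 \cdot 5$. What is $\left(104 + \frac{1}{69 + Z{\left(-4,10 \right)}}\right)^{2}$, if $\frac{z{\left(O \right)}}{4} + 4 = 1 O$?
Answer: $\frac{3502745856}{323761} \approx 10819.0$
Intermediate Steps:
$z{\left(O \right)} = -16 + 4 O$ ($z{\left(O \right)} = -16 + 4 \cdot 1 O = -16 + 4 O$)
$N{\left(R \right)} = 20$
$Z{\left(T,x \right)} = \frac{20}{x} + \frac{T}{-16 + 4 T}$
$\left(104 + \frac{1}{69 + Z{\left(-4,10 \right)}}\right)^{2} = \left(104 + \frac{1}{69 + \frac{-320 + 80 \left(-4\right) - 40}{4 \cdot 10 \left(-4 - 4\right)}}\right)^{2} = \left(104 + \frac{1}{69 + \frac{1}{4} \cdot \frac{1}{10} \frac{1}{-8} \left(-320 - 320 - 40\right)}\right)^{2} = \left(104 + \frac{1}{69 + \frac{1}{4} \cdot \frac{1}{10} \left(- \frac{1}{8}\right) \left(-680\right)}\right)^{2} = \left(104 + \frac{1}{69 + \frac{17}{8}}\right)^{2} = \left(104 + \frac{1}{\frac{569}{8}}\right)^{2} = \left(104 + \frac{8}{569}\right)^{2} = \left(\frac{59184}{569}\right)^{2} = \frac{3502745856}{323761}$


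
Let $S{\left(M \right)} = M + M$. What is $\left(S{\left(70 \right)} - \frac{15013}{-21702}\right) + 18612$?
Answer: $\frac{406970917}{21702} \approx 18753.0$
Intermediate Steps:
$S{\left(M \right)} = 2 M$
$\left(S{\left(70 \right)} - \frac{15013}{-21702}\right) + 18612 = \left(2 \cdot 70 - \frac{15013}{-21702}\right) + 18612 = \left(140 - 15013 \left(- \frac{1}{21702}\right)\right) + 18612 = \left(140 - - \frac{15013}{21702}\right) + 18612 = \left(140 + \frac{15013}{21702}\right) + 18612 = \frac{3053293}{21702} + 18612 = \frac{406970917}{21702}$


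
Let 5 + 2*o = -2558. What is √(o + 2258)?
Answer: 3*√434/2 ≈ 31.249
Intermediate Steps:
o = -2563/2 (o = -5/2 + (½)*(-2558) = -5/2 - 1279 = -2563/2 ≈ -1281.5)
√(o + 2258) = √(-2563/2 + 2258) = √(1953/2) = 3*√434/2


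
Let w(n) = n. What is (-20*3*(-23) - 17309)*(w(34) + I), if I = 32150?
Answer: -512658936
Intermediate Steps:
(-20*3*(-23) - 17309)*(w(34) + I) = (-20*3*(-23) - 17309)*(34 + 32150) = (-60*(-23) - 17309)*32184 = (1380 - 17309)*32184 = -15929*32184 = -512658936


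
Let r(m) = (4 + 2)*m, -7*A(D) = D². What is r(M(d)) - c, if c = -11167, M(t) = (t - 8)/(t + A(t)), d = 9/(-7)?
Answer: 974714/87 ≈ 11204.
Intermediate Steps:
d = -9/7 (d = 9*(-⅐) = -9/7 ≈ -1.2857)
A(D) = -D²/7
M(t) = (-8 + t)/(t - t²/7) (M(t) = (t - 8)/(t - t²/7) = (-8 + t)/(t - t²/7))
r(m) = 6*m
r(M(d)) - c = 6*(7*(8 - 1*(-9/7))/((-9/7)*(-7 - 9/7))) - 1*(-11167) = 6*(7*(-7/9)*(8 + 9/7)/(-58/7)) + 11167 = 6*(7*(-7/9)*(-7/58)*(65/7)) + 11167 = 6*(3185/522) + 11167 = 3185/87 + 11167 = 974714/87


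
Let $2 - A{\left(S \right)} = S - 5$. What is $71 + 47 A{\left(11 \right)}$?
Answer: $-117$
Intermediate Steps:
$A{\left(S \right)} = 7 - S$ ($A{\left(S \right)} = 2 - \left(S - 5\right) = 2 - \left(-5 + S\right) = 7 - S$)
$71 + 47 A{\left(11 \right)} = 71 + 47 \left(7 - 11\right) = 71 + 47 \left(-4\right) = 71 - 188 = -117$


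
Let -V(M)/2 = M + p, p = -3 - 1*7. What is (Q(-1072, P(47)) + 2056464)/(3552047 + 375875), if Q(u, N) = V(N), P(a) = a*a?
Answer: 1026033/1963961 ≈ 0.52243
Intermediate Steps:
p = -10 (p = -3 - 7 = -10)
V(M) = 20 - 2*M (V(M) = -2*(M - 10) = -2*(-10 + M) = 20 - 2*M)
P(a) = a²
Q(u, N) = 20 - 2*N
(Q(-1072, P(47)) + 2056464)/(3552047 + 375875) = ((20 - 2*47²) + 2056464)/(3552047 + 375875) = ((20 - 2*2209) + 2056464)/3927922 = ((20 - 4418) + 2056464)*(1/3927922) = (-4398 + 2056464)*(1/3927922) = 2052066*(1/3927922) = 1026033/1963961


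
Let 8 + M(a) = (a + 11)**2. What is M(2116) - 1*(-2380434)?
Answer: 6904555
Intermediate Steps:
M(a) = -8 + (11 + a)**2 (M(a) = -8 + (a + 11)**2 = -8 + (11 + a)**2)
M(2116) - 1*(-2380434) = (-8 + (11 + 2116)**2) - 1*(-2380434) = (-8 + 2127**2) + 2380434 = (-8 + 4524129) + 2380434 = 4524121 + 2380434 = 6904555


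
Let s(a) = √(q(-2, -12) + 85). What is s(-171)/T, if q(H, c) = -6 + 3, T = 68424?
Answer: √82/68424 ≈ 0.00013234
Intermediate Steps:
q(H, c) = -3
s(a) = √82 (s(a) = √(-3 + 85) = √82)
s(-171)/T = √82/68424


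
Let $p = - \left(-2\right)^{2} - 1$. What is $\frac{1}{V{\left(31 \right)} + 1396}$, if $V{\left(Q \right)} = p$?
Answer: $\frac{1}{1391} \approx 0.00071891$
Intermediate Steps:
$p = -5$ ($p = \left(-1\right) 4 - 1 = -4 - 1 = -5$)
$V{\left(Q \right)} = -5$
$\frac{1}{V{\left(31 \right)} + 1396} = \frac{1}{-5 + 1396} = \frac{1}{1391}$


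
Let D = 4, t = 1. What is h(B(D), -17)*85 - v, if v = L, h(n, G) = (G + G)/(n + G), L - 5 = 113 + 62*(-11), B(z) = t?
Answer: 5957/8 ≈ 744.63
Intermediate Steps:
B(z) = 1
L = -564 (L = 5 + (113 + 62*(-11)) = 5 + (113 - 682) = 5 - 569 = -564)
h(n, G) = 2*G/(G + n) (h(n, G) = (2*G)/(G + n) = 2*G/(G + n))
v = -564
h(B(D), -17)*85 - v = (2*(-17)/(-17 + 1))*85 - 1*(-564) = (2*(-17)/(-16))*85 + 564 = (2*(-17)*(-1/16))*85 + 564 = (17/8)*85 + 564 = 1445/8 + 564 = 5957/8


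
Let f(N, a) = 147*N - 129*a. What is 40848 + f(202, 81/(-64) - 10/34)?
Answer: 76968609/1088 ≈ 70743.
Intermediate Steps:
f(N, a) = -129*a + 147*N
40848 + f(202, 81/(-64) - 10/34) = 40848 + (-129*(81/(-64) - 10/34) + 147*202) = 40848 + (-129*(81*(-1/64) - 10*1/34) + 29694) = 40848 + (-129*(-81/64 - 5/17) + 29694) = 40848 + (-129*(-1697/1088) + 29694) = 40848 + (218913/1088 + 29694) = 40848 + 32525985/1088 = 76968609/1088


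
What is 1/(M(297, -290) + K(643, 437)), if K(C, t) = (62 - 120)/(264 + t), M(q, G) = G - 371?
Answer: -701/463419 ≈ -0.0015127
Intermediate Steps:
M(q, G) = -371 + G
K(C, t) = -58/(264 + t)
1/(M(297, -290) + K(643, 437)) = 1/((-371 - 290) - 58/(264 + 437)) = 1/(-661 - 58/701) = 1/(-463419/701) = -701/463419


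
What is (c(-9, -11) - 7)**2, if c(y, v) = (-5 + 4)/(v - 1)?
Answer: 6889/144 ≈ 47.840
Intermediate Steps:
c(y, v) = -1/(-1 + v)
(c(-9, -11) - 7)**2 = (-1/(-1 - 11) - 7)**2 = (-1/(-12) - 7)**2 = (-1*(-1/12) - 7)**2 = (1/12 - 7)**2 = (-83/12)**2 = 6889/144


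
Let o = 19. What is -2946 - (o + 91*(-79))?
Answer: 4224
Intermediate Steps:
-2946 - (o + 91*(-79)) = -2946 - (19 + 91*(-79)) = -2946 - (19 - 7189) = -2946 - 1*(-7170) = -2946 + 7170 = 4224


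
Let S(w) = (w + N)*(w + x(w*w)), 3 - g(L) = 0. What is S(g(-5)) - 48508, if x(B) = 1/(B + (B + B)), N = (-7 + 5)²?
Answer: -1309142/27 ≈ -48487.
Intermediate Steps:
g(L) = 3 (g(L) = 3 - 1*0 = 3 + 0 = 3)
N = 4 (N = (-2)² = 4)
x(B) = 1/(3*B) (x(B) = 1/(B + 2*B) = 1/(3*B))
S(w) = (4 + w)*(w + 1/(3*w²)) (S(w) = (w + 4)*(w + 1/(3*((w*w)))) = (4 + w)*(w + 1/(3*(w²))) = (4 + w)*(w + 1/(3*w²)))
S(g(-5)) - 48508 = (⅓)*(4 + 3 + 3*3³*(4 + 3))/3² - 48508 = (⅓)*(⅑)*(4 + 3 + 3*27*7) - 48508 = (⅓)*(⅑)*(4 + 3 + 567) - 48508 = (⅓)*(⅑)*574 - 48508 = 574/27 - 48508 = -1309142/27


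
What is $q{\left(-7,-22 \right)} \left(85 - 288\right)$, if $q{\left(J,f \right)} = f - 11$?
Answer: $6699$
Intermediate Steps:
$q{\left(J,f \right)} = -11 + f$
$q{\left(-7,-22 \right)} \left(85 - 288\right) = \left(-11 - 22\right) \left(85 - 288\right) = \left(-33\right) \left(-203\right) = 6699$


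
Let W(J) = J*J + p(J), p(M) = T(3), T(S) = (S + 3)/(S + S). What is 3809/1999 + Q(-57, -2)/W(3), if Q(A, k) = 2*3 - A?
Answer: 164027/19990 ≈ 8.2054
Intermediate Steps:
T(S) = (3 + S)/(2*S) (T(S) = (3 + S)/((2*S)) = (3 + S)*(1/(2*S)) = (3 + S)/(2*S))
p(M) = 1 (p(M) = (1/2)*(3 + 3)/3 = (1/2)*(1/3)*6 = 1)
Q(A, k) = 6 - A
W(J) = 1 + J**2 (W(J) = J*J + 1 = J**2 + 1 = 1 + J**2)
3809/1999 + Q(-57, -2)/W(3) = 3809/1999 + (6 - 1*(-57))/(1 + 3**2) = 3809*(1/1999) + (6 + 57)/(1 + 9) = 3809/1999 + 63/10 = 164027/19990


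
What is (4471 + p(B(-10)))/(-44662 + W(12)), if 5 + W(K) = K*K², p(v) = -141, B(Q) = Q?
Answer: -4330/42939 ≈ -0.10084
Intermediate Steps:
W(K) = -5 + K³ (W(K) = -5 + K*K² = -5 + K³)
(4471 + p(B(-10)))/(-44662 + W(12)) = (4471 - 141)/(-44662 + (-5 + 12³)) = 4330/(-44662 + (-5 + 1728)) = 4330/(-44662 + 1723) = 4330/(-42939) = 4330*(-1/42939) = -4330/42939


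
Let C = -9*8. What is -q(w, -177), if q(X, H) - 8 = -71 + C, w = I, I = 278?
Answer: 135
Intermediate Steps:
w = 278
C = -72
q(X, H) = -135 (q(X, H) = 8 + (-71 - 72) = 8 - 143 = -135)
-q(w, -177) = -1*(-135) = 135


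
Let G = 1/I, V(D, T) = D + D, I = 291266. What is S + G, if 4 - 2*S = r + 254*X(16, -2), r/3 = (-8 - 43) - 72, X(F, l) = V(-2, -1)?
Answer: 101142119/145633 ≈ 694.50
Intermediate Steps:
V(D, T) = 2*D
G = 1/291266 ≈ 3.4333e-6
X(F, l) = -4 (X(F, l) = 2*(-2) = -4)
r = -369 (r = 3*((-8 - 43) - 72) = 3*(-51 - 72) = 3*(-123) = -369)
S = 1389/2 (S = 2 - (-369 + 254*(-4))/2 = 2 - (-369 - 1016)/2 = 2 - 1/2*(-1385) = 2 + 1385/2 = 1389/2 ≈ 694.50)
S + G = 1389/2 + 1/291266 = 101142119/145633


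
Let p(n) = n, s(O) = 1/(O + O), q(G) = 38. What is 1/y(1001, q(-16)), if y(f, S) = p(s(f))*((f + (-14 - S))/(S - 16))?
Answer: 3388/73 ≈ 46.411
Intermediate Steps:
s(O) = 1/(2*O)
y(f, S) = (-14 + f - S)/(2*f*(-16 + S)) (y(f, S) = (1/(2*f))*((f + (-14 - S))/(S - 16)) = (1/(2*f))*((-14 + f - S)/(-16 + S)) = (-14 + f - S)/(2*f*(-16 + S)))
1/y(1001, q(-16)) = 1/((½)*(-14 + 1001 - 1*38)/(1001*(-16 + 38))) = 1/((½)*(1/1001)*(-14 + 1001 - 38)/22) = 1/((½)*(1/1001)*(1/22)*949) = 1/(73/3388) = 3388/73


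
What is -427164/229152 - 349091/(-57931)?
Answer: 4604071929/1106250376 ≈ 4.1619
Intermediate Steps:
-427164/229152 - 349091/(-57931) = -427164*1/229152 - 349091*(-1/57931) = -35597/19096 + 349091/57931 = 4604071929/1106250376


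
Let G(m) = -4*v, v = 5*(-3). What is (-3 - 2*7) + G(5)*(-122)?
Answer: -7337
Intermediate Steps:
v = -15
G(m) = 60 (G(m) = -4*(-15) = 60)
(-3 - 2*7) + G(5)*(-122) = (-3 - 2*7) + 60*(-122) = (-3 - 14) - 7320 = -17 - 7320 = -7337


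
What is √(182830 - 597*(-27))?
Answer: √198949 ≈ 446.04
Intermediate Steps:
√(182830 - 597*(-27)) = √(182830 + 16119) = √198949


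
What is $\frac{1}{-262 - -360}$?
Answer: $\frac{1}{98} \approx 0.010204$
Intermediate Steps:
$\frac{1}{-262 - -360} = \frac{1}{-262 + 360} = \frac{1}{98}$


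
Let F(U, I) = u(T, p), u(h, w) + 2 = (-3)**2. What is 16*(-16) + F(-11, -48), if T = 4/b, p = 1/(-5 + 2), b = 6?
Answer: -249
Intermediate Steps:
p = -1/3 (p = 1/(-3) = -1/3 ≈ -0.33333)
T = 2/3 (T = 4/6 = 4*(1/6) = 2/3 ≈ 0.66667)
u(h, w) = 7 (u(h, w) = -2 + (-3)**2 = -2 + 9 = 7)
F(U, I) = 7
16*(-16) + F(-11, -48) = 16*(-16) + 7 = -256 + 7 = -249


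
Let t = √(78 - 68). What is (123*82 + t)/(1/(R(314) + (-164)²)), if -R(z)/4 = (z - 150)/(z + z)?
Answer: 42588215688/157 + 4222508*√10/157 ≈ 2.7135e+8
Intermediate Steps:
R(z) = -2*(-150 + z)/z (R(z) = -4*(z - 150)/(z + z) = -4*(-150 + z)/(2*z) = -4*(-150 + z)*1/(2*z) = -2*(-150 + z)/z)
t = √10 ≈ 3.1623
(123*82 + t)/(1/(R(314) + (-164)²)) = (123*82 + √10)/(1/((-2 + 300/314) + (-164)²)) = (10086 + √10)/(1/((-2 + 300*(1/314)) + 26896)) = (10086 + √10)/(1/((-2 + 150/157) + 26896)) = (10086 + √10)/(1/(-164/157 + 26896)) = (10086 + √10)/(1/(4222508/157)) = (10086 + √10)/(157/4222508) = (10086 + √10)*(4222508/157) = 42588215688/157 + 4222508*√10/157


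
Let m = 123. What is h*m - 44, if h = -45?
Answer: -5579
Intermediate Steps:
h*m - 44 = -45*123 - 44 = -5535 - 44 = -5579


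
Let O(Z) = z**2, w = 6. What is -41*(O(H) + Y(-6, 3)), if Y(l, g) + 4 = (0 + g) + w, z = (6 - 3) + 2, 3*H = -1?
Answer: -1230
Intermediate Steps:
H = -1/3 (H = (1/3)*(-1) = -1/3 ≈ -0.33333)
z = 5 (z = 3 + 2 = 5)
Y(l, g) = 2 + g (Y(l, g) = -4 + ((0 + g) + 6) = -4 + (g + 6) = -4 + (6 + g) = 2 + g)
O(Z) = 25 (O(Z) = 5**2 = 25)
-41*(O(H) + Y(-6, 3)) = -41*(25 + (2 + 3)) = -41*(25 + 5) = -41*30 = -1230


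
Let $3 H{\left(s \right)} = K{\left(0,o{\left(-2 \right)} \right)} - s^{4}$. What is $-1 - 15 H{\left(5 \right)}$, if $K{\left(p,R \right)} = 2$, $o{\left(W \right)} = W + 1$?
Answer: $3114$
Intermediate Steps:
$o{\left(W \right)} = 1 + W$
$H{\left(s \right)} = \frac{2}{3} - \frac{s^{4}}{3}$ ($H{\left(s \right)} = \frac{2 - s^{4}}{3} = \frac{2}{3} - \frac{s^{4}}{3}$)
$-1 - 15 H{\left(5 \right)} = -1 - 15 \left(\frac{2}{3} - \frac{5^{4}}{3}\right) = -1 - 15 \left(\frac{2}{3} - \frac{625}{3}\right) = -1 - -3115 = -1 + 3115 = 3114$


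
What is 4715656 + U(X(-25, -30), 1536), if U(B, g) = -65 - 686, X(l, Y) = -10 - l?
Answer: 4714905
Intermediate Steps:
U(B, g) = -751
4715656 + U(X(-25, -30), 1536) = 4715656 - 751 = 4714905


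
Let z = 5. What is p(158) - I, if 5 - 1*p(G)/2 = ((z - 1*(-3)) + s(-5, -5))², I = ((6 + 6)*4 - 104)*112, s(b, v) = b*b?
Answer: 4104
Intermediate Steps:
s(b, v) = b²
I = -6272 (I = (12*4 - 104)*112 = (48 - 104)*112 = -56*112 = -6272)
p(G) = -2168 (p(G) = 10 - 2*((5 - 1*(-3)) + (-5)²)² = 10 - 2*((5 + 3) + 25)² = 10 - 2*(8 + 25)² = 10 - 2*33² = 10 - 2*1089 = 10 - 2178 = -2168)
p(158) - I = -2168 - 1*(-6272) = -2168 + 6272 = 4104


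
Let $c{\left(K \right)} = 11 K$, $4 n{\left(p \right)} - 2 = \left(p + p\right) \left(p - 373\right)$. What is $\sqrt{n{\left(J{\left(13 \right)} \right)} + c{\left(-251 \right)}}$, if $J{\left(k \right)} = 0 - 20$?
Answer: $\frac{\sqrt{4678}}{2} \approx 34.198$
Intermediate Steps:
$J{\left(k \right)} = -20$ ($J{\left(k \right)} = 0 - 20 = -20$)
$n{\left(p \right)} = \frac{1}{2} + \frac{p \left(-373 + p\right)}{2}$ ($n{\left(p \right)} = \frac{1}{2} + \frac{\left(p + p\right) \left(p - 373\right)}{4} = \frac{1}{2} + \frac{2 p \left(-373 + p\right)}{4} = \frac{1}{2} + \frac{p \left(-373 + p\right)}{2}$)
$\sqrt{n{\left(J{\left(13 \right)} \right)} + c{\left(-251 \right)}} = \sqrt{\left(\frac{1}{2} + \frac{\left(-20\right)^{2}}{2} - -3730\right) + 11 \left(-251\right)} = \sqrt{\left(\frac{1}{2} + \frac{1}{2} \cdot 400 + 3730\right) - 2761} = \sqrt{\left(\frac{1}{2} + 200 + 3730\right) - 2761} = \sqrt{\frac{7861}{2} - 2761} = \sqrt{\frac{2339}{2}} = \frac{\sqrt{4678}}{2}$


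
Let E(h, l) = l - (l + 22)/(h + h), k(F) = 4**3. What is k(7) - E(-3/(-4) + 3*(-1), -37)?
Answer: 313/3 ≈ 104.33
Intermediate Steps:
k(F) = 64
E(h, l) = l - (22 + l)/(2*h)
k(7) - E(-3/(-4) + 3*(-1), -37) = 64 - (-11 - 1/2*(-37) + (-3/(-4) + 3*(-1))*(-37))/(-3/(-4) + 3*(-1)) = 64 - (-11 + 37/2 + (-3*(-1/4) - 3)*(-37))/(-3*(-1/4) - 3) = 64 - (-11 + 37/2 + (3/4 - 3)*(-37))/(3/4 - 3) = 64 - (-11 + 37/2 - 9/4*(-37))/(-9/4) = 64 - (-4)*(-11 + 37/2 + 333/4)/9 = 64 - (-4)*363/(9*4) = 64 - 1*(-121/3) = 64 + 121/3 = 313/3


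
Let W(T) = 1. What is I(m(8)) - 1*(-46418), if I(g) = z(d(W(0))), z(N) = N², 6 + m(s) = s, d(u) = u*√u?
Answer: 46419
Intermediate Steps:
d(u) = u^(3/2)
m(s) = -6 + s
I(g) = 1 (I(g) = (1^(3/2))² = 1² = 1)
I(m(8)) - 1*(-46418) = 1 - 1*(-46418) = 1 + 46418 = 46419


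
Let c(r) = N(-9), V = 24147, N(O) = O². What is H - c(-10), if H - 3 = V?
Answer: 24069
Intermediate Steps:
c(r) = 81 (c(r) = (-9)² = 81)
H = 24150 (H = 3 + 24147 = 24150)
H - c(-10) = 24150 - 1*81 = 24150 - 81 = 24069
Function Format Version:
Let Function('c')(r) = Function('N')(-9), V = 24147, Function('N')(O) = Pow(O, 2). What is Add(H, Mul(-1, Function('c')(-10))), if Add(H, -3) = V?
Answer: 24069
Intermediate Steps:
Function('c')(r) = 81 (Function('c')(r) = Pow(-9, 2) = 81)
H = 24150 (H = Add(3, 24147) = 24150)
Add(H, Mul(-1, Function('c')(-10))) = Add(24150, Mul(-1, 81)) = Add(24150, -81) = 24069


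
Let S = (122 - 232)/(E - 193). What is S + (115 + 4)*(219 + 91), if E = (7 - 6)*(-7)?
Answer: 737811/20 ≈ 36891.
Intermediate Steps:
E = -7 (E = 1*(-7) = -7)
S = 11/20 (S = (122 - 232)/(-7 - 193) = -110/(-200) = -110*(-1/200) = 11/20 ≈ 0.55000)
S + (115 + 4)*(219 + 91) = 11/20 + (115 + 4)*(219 + 91) = 11/20 + 119*310 = 11/20 + 36890 = 737811/20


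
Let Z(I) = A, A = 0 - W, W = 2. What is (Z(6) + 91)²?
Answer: 7921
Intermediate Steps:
A = -2 (A = 0 - 1*2 = 0 - 2 = -2)
Z(I) = -2
(Z(6) + 91)² = (-2 + 91)² = 89² = 7921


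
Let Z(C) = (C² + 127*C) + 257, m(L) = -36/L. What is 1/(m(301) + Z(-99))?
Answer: -301/757051 ≈ -0.00039760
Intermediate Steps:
Z(C) = 257 + C² + 127*C
1/(m(301) + Z(-99)) = 1/(-36/301 + (257 + (-99)² + 127*(-99))) = 1/(-36*1/301 + (257 + 9801 - 12573)) = 1/(-36/301 - 2515) = 1/(-757051/301) = -301/757051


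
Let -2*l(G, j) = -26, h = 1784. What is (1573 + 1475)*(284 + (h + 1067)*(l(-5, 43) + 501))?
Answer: 4467447504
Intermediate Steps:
l(G, j) = 13 (l(G, j) = -½*(-26) = 13)
(1573 + 1475)*(284 + (h + 1067)*(l(-5, 43) + 501)) = (1573 + 1475)*(284 + (1784 + 1067)*(13 + 501)) = 3048*(284 + 2851*514) = 3048*(284 + 1465414) = 3048*1465698 = 4467447504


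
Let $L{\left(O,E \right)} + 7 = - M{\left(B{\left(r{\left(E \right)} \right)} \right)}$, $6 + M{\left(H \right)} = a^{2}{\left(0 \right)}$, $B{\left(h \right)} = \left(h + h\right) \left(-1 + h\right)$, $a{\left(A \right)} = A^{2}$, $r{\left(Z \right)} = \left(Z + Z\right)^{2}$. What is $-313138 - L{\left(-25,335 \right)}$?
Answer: $-313137$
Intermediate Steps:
$r{\left(Z \right)} = 4 Z^{2}$ ($r{\left(Z \right)} = \left(2 Z\right)^{2} = 4 Z^{2}$)
$B{\left(h \right)} = 2 h \left(-1 + h\right)$
$M{\left(H \right)} = -6$ ($M{\left(H \right)} = -6 + \left(0^{2}\right)^{2} = -6 + 0^{2} = -6 + 0 = -6$)
$L{\left(O,E \right)} = -1$ ($L{\left(O,E \right)} = -7 - -6 = -7 + 6 = -1$)
$-313138 - L{\left(-25,335 \right)} = -313138 - -1 = -313138 + 1 = -313137$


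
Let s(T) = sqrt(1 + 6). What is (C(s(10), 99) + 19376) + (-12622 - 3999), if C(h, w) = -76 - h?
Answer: 2679 - sqrt(7) ≈ 2676.4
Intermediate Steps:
s(T) = sqrt(7)
(C(s(10), 99) + 19376) + (-12622 - 3999) = ((-76 - sqrt(7)) + 19376) + (-12622 - 3999) = (19300 - sqrt(7)) - 16621 = 2679 - sqrt(7)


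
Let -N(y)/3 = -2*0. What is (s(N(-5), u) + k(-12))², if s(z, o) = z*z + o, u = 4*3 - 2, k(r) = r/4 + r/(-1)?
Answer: 361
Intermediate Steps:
k(r) = -3*r/4 (k(r) = r*(¼) + r*(-1) = r/4 - r = -3*r/4)
N(y) = 0 (N(y) = -(-6)*0 = -3*0 = 0)
u = 10 (u = 12 - 2 = 10)
s(z, o) = o + z² (s(z, o) = z² + o = o + z²)
(s(N(-5), u) + k(-12))² = ((10 + 0²) - ¾*(-12))² = ((10 + 0) + 9)² = (10 + 9)² = 19² = 361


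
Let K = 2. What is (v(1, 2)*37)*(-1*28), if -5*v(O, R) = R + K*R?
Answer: 6216/5 ≈ 1243.2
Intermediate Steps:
v(O, R) = -3*R/5 (v(O, R) = -(R + 2*R)/5 = -3*R/5)
(v(1, 2)*37)*(-1*28) = (-3/5*2*37)*(-1*28) = -6/5*37*(-28) = -222/5*(-28) = 6216/5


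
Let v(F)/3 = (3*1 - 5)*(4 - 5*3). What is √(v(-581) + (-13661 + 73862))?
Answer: √60267 ≈ 245.49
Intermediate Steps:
v(F) = 66 (v(F) = 3*((3*1 - 5)*(4 - 5*3)) = 3*((3 - 5)*(4 - 15)) = 3*(-2*(-11)) = 3*22 = 66)
√(v(-581) + (-13661 + 73862)) = √(66 + (-13661 + 73862)) = √(66 + 60201) = √60267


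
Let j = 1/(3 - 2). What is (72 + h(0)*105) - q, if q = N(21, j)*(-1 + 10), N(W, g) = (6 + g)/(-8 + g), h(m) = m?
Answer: 81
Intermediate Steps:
j = 1 (j = 1/1 = 1)
N(W, g) = (6 + g)/(-8 + g)
q = -9 (q = ((6 + 1)/(-8 + 1))*(-1 + 10) = (7/(-7))*9 = -1/7*7*9 = -1*9 = -9)
(72 + h(0)*105) - q = (72 + 0*105) - 1*(-9) = (72 + 0) + 9 = 72 + 9 = 81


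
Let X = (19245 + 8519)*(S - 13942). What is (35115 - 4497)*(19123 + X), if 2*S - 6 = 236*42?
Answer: -7635666531402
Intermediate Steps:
S = 4959 (S = 3 + (236*42)/2 = 3 + (½)*9912 = 3 + 4956 = 4959)
X = -249404012 (X = (19245 + 8519)*(4959 - 13942) = 27764*(-8983) = -249404012)
(35115 - 4497)*(19123 + X) = (35115 - 4497)*(19123 - 249404012) = 30618*(-249384889) = -7635666531402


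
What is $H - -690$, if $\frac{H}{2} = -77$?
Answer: $536$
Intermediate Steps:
$H = -154$ ($H = 2 \left(-77\right) = -154$)
$H - -690 = -154 - -690 = -154 + 690 = 536$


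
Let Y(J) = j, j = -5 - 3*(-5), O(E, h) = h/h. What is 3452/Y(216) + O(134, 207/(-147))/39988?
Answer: 69019293/199940 ≈ 345.20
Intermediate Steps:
O(E, h) = 1
j = 10 (j = -5 + 15 = 10)
Y(J) = 10
3452/Y(216) + O(134, 207/(-147))/39988 = 3452/10 + 1/39988 = 3452*(⅒) + 1*(1/39988) = 1726/5 + 1/39988 = 69019293/199940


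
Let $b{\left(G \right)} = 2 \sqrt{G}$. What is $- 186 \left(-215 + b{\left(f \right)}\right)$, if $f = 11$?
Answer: $39990 - 372 \sqrt{11} \approx 38756.0$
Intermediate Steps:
$- 186 \left(-215 + b{\left(f \right)}\right) = - 186 \left(-215 + 2 \sqrt{11}\right) = 39990 - 372 \sqrt{11}$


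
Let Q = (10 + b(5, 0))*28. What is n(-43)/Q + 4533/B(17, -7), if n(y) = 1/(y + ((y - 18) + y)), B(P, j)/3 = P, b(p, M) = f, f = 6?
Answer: 99508399/1119552 ≈ 88.882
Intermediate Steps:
b(p, M) = 6
Q = 448 (Q = (10 + 6)*28 = 16*28 = 448)
B(P, j) = 3*P
n(y) = 1/(-18 + 3*y) (n(y) = 1/(y + ((-18 + y) + y)) = 1/(y + (-18 + 2*y)) = 1/(-18 + 3*y))
n(-43)/Q + 4533/B(17, -7) = (1/(3*(-6 - 43)))/448 + 4533/((3*17)) = ((⅓)/(-49))*(1/448) + 4533/51 = ((⅓)*(-1/49))*(1/448) + 4533*(1/51) = -1/147*1/448 + 1511/17 = -1/65856 + 1511/17 = 99508399/1119552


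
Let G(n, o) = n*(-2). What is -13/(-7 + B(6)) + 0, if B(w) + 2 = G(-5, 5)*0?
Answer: 13/9 ≈ 1.4444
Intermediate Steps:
G(n, o) = -2*n
B(w) = -2 (B(w) = -2 - 2*(-5)*0 = -2 + 10*0 = -2 + 0 = -2)
-13/(-7 + B(6)) + 0 = -13/(-7 - 2) + 0 = -13/(-9) + 0 = -⅑*(-13) + 0 = 13/9 + 0 = 13/9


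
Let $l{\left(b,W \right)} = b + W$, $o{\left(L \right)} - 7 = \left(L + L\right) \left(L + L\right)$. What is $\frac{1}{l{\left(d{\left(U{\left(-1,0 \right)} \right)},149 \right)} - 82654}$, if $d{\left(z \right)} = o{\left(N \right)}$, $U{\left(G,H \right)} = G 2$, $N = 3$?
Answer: $- \frac{1}{82462} \approx -1.2127 \cdot 10^{-5}$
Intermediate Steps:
$U{\left(G,H \right)} = 2 G$
$o{\left(L \right)} = 7 + 4 L^{2}$ ($o{\left(L \right)} = 7 + \left(L + L\right) \left(L + L\right) = 7 + 2 L 2 L = 7 + 4 L^{2}$)
$d{\left(z \right)} = 43$ ($d{\left(z \right)} = 7 + 4 \cdot 3^{2} = 7 + 4 \cdot 9 = 7 + 36 = 43$)
$l{\left(b,W \right)} = W + b$
$\frac{1}{l{\left(d{\left(U{\left(-1,0 \right)} \right)},149 \right)} - 82654} = \frac{1}{\left(149 + 43\right) - 82654} = \frac{1}{192 - 82654} = \frac{1}{-82462} = - \frac{1}{82462}$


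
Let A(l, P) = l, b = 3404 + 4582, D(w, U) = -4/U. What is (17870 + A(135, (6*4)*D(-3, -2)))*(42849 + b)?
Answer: 915284175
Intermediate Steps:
b = 7986
(17870 + A(135, (6*4)*D(-3, -2)))*(42849 + b) = (17870 + 135)*(42849 + 7986) = 18005*50835 = 915284175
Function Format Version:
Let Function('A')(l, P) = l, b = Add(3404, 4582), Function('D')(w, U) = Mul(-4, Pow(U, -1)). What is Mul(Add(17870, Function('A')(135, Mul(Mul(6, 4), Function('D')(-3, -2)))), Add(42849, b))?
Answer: 915284175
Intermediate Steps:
b = 7986
Mul(Add(17870, Function('A')(135, Mul(Mul(6, 4), Function('D')(-3, -2)))), Add(42849, b)) = Mul(Add(17870, 135), Add(42849, 7986)) = Mul(18005, 50835) = 915284175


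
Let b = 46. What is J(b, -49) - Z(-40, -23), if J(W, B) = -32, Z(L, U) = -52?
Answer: 20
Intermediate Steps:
J(b, -49) - Z(-40, -23) = -32 - 1*(-52) = -32 + 52 = 20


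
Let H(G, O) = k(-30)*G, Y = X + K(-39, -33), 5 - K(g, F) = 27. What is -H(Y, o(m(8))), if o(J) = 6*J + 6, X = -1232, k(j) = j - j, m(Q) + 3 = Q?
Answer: 0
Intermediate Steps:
K(g, F) = -22 (K(g, F) = 5 - 1*27 = 5 - 27 = -22)
m(Q) = -3 + Q
k(j) = 0
o(J) = 6 + 6*J
Y = -1254 (Y = -1232 - 22 = -1254)
H(G, O) = 0 (H(G, O) = 0*G = 0)
-H(Y, o(m(8))) = -1*0 = 0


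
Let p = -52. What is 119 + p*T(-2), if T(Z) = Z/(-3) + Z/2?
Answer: 409/3 ≈ 136.33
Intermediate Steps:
T(Z) = Z/6 (T(Z) = Z*(-⅓) + Z*(½) = -Z/3 + Z/2 = Z/6)
119 + p*T(-2) = 119 - 26*(-2)/3 = 119 - 52*(-⅓) = 119 + 52/3 = 409/3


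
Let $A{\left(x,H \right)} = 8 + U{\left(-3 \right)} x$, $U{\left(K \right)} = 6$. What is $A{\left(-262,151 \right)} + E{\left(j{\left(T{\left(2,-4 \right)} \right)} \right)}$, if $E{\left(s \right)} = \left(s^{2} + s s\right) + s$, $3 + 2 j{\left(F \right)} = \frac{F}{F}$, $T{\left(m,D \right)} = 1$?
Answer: $-1563$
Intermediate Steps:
$A{\left(x,H \right)} = 8 + 6 x$
$j{\left(F \right)} = -1$ ($j{\left(F \right)} = - \frac{3}{2} + \frac{F \frac{1}{F}}{2} = - \frac{3}{2} + \frac{1}{2} \cdot 1 = - \frac{3}{2} + \frac{1}{2} = -1$)
$E{\left(s \right)} = s + 2 s^{2}$ ($E{\left(s \right)} = \left(s^{2} + s^{2}\right) + s = 2 s^{2} + s = s + 2 s^{2}$)
$A{\left(-262,151 \right)} + E{\left(j{\left(T{\left(2,-4 \right)} \right)} \right)} = \left(8 + 6 \left(-262\right)\right) - \left(1 + 2 \left(-1\right)\right) = \left(8 - 1572\right) - \left(1 - 2\right) = -1564 - -1 = -1564 + 1 = -1563$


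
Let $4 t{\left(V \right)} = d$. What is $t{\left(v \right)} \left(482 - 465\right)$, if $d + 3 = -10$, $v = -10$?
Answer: $- \frac{221}{4} \approx -55.25$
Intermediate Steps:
$d = -13$ ($d = -3 - 10 = -13$)
$t{\left(V \right)} = - \frac{13}{4}$ ($t{\left(V \right)} = \frac{1}{4} \left(-13\right) = - \frac{13}{4}$)
$t{\left(v \right)} \left(482 - 465\right) = - \frac{13 \left(482 - 465\right)}{4} = \left(- \frac{13}{4}\right) 17 = - \frac{221}{4}$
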